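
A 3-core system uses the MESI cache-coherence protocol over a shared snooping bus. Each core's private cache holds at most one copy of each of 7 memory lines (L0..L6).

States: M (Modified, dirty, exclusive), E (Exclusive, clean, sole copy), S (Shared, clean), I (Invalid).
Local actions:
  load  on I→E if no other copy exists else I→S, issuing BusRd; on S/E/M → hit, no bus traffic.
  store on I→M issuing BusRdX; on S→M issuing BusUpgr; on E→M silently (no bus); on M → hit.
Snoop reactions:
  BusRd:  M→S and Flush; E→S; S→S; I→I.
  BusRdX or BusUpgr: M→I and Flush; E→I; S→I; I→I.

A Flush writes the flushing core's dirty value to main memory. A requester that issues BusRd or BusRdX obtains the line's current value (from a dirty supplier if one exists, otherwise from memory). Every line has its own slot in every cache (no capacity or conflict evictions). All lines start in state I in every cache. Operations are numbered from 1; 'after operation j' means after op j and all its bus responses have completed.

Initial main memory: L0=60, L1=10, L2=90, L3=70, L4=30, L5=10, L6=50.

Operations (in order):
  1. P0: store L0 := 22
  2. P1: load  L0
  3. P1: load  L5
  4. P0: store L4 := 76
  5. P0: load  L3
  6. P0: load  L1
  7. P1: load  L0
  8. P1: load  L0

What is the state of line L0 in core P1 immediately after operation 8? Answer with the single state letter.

state = S

1. P0: store L0 := 22  bus=[BusRdX]  L0: P0=M P1=I P2=I  mem[L0]=60
2. P1: load  L0  bus=[BusRd,Flush]  L0: P0=S P1=S P2=I  mem[L0]=22
3. P1: load  L5  bus=[BusRd]  L5: P0=I P1=E P2=I  mem[L5]=10
4. P0: store L4 := 76  bus=[BusRdX]  L4: P0=M P1=I P2=I  mem[L4]=30
5. P0: load  L3  bus=[BusRd]  L3: P0=E P1=I P2=I  mem[L3]=70
6. P0: load  L1  bus=[BusRd]  L1: P0=E P1=I P2=I  mem[L1]=10
7. P1: load  L0  bus=[-]  L0: P0=S P1=S P2=I  mem[L0]=22
8. P1: load  L0  bus=[-]  L0: P0=S P1=S P2=I  mem[L0]=22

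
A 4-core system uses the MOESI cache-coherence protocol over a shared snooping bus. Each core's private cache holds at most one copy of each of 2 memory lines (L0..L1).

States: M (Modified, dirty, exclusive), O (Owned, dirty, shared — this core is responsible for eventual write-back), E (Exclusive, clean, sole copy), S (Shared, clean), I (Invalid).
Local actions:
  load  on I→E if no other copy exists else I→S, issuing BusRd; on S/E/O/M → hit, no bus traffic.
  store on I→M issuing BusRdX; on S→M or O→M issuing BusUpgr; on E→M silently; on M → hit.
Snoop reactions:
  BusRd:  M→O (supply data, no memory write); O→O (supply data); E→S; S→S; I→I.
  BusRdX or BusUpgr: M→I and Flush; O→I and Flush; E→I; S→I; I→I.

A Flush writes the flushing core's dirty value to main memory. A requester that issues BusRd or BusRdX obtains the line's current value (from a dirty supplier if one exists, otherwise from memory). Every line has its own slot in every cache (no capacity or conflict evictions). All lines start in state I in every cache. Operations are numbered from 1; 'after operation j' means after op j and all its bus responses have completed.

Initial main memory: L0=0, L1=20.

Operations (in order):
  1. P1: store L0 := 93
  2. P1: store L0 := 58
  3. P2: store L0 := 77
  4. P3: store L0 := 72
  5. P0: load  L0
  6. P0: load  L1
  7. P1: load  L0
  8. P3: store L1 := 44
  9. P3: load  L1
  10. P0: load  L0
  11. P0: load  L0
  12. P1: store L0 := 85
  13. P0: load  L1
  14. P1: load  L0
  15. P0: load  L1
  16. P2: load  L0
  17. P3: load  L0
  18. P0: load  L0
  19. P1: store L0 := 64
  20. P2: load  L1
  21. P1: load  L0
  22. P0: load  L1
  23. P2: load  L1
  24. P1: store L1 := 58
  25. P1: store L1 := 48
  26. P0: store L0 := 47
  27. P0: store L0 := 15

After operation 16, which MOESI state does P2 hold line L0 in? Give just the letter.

state = S

[1] P1: store L0 := 93 | P0:I, P1:M(93), P2:I, P3:I | bus: BusRdX
[2] P1: store L0 := 58 | P0:I, P1:M(58), P2:I, P3:I | bus: none
[3] P2: store L0 := 77 | P0:I, P1:I, P2:M(77), P3:I | bus: BusRdX,Flush
[4] P3: store L0 := 72 | P0:I, P1:I, P2:I, P3:M(72) | bus: BusRdX,Flush
[5] P0: load  L0 | P0:S(72), P1:I, P2:I, P3:O(72) | bus: BusRd
[6] P0: load  L1 | P0:E(20), P1:I, P2:I, P3:I | bus: BusRd
[7] P1: load  L0 | P0:S(72), P1:S(72), P2:I, P3:O(72) | bus: BusRd
[8] P3: store L1 := 44 | P0:I, P1:I, P2:I, P3:M(44) | bus: BusRdX
[9] P3: load  L1 | P0:I, P1:I, P2:I, P3:M(44) | bus: none
[10] P0: load  L0 | P0:S(72), P1:S(72), P2:I, P3:O(72) | bus: none
[11] P0: load  L0 | P0:S(72), P1:S(72), P2:I, P3:O(72) | bus: none
[12] P1: store L0 := 85 | P0:I, P1:M(85), P2:I, P3:I | bus: BusUpgr,Flush
[13] P0: load  L1 | P0:S(44), P1:I, P2:I, P3:O(44) | bus: BusRd
[14] P1: load  L0 | P0:I, P1:M(85), P2:I, P3:I | bus: none
[15] P0: load  L1 | P0:S(44), P1:I, P2:I, P3:O(44) | bus: none
[16] P2: load  L0 | P0:I, P1:O(85), P2:S(85), P3:I | bus: BusRd
[17] P3: load  L0 | P0:I, P1:O(85), P2:S(85), P3:S(85) | bus: BusRd
[18] P0: load  L0 | P0:S(85), P1:O(85), P2:S(85), P3:S(85) | bus: BusRd
[19] P1: store L0 := 64 | P0:I, P1:M(64), P2:I, P3:I | bus: BusUpgr
[20] P2: load  L1 | P0:S(44), P1:I, P2:S(44), P3:O(44) | bus: BusRd
[21] P1: load  L0 | P0:I, P1:M(64), P2:I, P3:I | bus: none
[22] P0: load  L1 | P0:S(44), P1:I, P2:S(44), P3:O(44) | bus: none
[23] P2: load  L1 | P0:S(44), P1:I, P2:S(44), P3:O(44) | bus: none
[24] P1: store L1 := 58 | P0:I, P1:M(58), P2:I, P3:I | bus: BusRdX,Flush
[25] P1: store L1 := 48 | P0:I, P1:M(48), P2:I, P3:I | bus: none
[26] P0: store L0 := 47 | P0:M(47), P1:I, P2:I, P3:I | bus: BusRdX,Flush
[27] P0: store L0 := 15 | P0:M(15), P1:I, P2:I, P3:I | bus: none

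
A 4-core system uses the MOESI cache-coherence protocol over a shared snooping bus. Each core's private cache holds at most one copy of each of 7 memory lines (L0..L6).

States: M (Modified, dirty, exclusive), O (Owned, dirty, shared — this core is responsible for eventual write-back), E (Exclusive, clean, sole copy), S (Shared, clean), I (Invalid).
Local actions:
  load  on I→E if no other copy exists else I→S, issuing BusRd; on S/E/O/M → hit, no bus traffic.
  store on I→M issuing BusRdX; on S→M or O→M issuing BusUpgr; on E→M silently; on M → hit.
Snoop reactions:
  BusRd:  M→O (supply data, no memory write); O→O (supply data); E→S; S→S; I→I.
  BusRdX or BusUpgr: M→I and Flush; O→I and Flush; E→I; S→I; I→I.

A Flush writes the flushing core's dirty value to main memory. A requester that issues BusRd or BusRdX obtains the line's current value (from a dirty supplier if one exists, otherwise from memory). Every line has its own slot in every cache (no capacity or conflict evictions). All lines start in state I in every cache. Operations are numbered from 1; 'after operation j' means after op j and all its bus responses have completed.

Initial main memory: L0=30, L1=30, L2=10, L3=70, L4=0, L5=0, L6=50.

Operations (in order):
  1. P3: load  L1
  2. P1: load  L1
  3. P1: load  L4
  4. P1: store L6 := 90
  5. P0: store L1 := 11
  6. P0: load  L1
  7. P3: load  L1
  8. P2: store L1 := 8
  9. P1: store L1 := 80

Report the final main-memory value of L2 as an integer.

1. P3: load  L1  bus=[BusRd]  L1: P0=I P1=I P2=I P3=E  mem[L1]=30
2. P1: load  L1  bus=[BusRd]  L1: P0=I P1=S P2=I P3=S  mem[L1]=30
3. P1: load  L4  bus=[BusRd]  L4: P0=I P1=E P2=I P3=I  mem[L4]=0
4. P1: store L6 := 90  bus=[BusRdX]  L6: P0=I P1=M P2=I P3=I  mem[L6]=50
5. P0: store L1 := 11  bus=[BusRdX]  L1: P0=M P1=I P2=I P3=I  mem[L1]=30
6. P0: load  L1  bus=[-]  L1: P0=M P1=I P2=I P3=I  mem[L1]=30
7. P3: load  L1  bus=[BusRd]  L1: P0=O P1=I P2=I P3=S  mem[L1]=30
8. P2: store L1 := 8  bus=[BusRdX,Flush]  L1: P0=I P1=I P2=M P3=I  mem[L1]=11
9. P1: store L1 := 80  bus=[BusRdX,Flush]  L1: P0=I P1=M P2=I P3=I  mem[L1]=8

memory[L2] = 10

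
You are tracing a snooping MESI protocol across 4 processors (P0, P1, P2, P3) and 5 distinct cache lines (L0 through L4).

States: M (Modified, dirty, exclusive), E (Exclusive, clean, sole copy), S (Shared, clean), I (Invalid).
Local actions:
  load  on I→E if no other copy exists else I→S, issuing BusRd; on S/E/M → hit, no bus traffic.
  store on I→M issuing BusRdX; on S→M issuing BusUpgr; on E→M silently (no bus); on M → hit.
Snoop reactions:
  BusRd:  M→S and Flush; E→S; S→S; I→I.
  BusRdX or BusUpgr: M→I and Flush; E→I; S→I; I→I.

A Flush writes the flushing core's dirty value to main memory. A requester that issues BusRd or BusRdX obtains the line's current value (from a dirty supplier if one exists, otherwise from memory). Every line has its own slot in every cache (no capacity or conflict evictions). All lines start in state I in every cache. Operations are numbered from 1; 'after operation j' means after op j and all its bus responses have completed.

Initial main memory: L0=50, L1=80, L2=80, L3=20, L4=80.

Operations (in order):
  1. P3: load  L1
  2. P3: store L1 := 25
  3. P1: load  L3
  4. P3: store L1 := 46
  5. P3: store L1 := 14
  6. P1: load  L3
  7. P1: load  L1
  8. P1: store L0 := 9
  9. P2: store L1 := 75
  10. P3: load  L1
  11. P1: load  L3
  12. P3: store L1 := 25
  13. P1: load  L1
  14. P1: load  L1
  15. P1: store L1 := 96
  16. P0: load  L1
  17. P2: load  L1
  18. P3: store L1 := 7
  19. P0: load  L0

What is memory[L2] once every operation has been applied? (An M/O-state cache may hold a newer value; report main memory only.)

memory[L2] = 80

1. P3: load  L1  bus=[BusRd]  L1: P0=I P1=I P2=I P3=E  mem[L1]=80
2. P3: store L1 := 25  bus=[-]  L1: P0=I P1=I P2=I P3=M  mem[L1]=80
3. P1: load  L3  bus=[BusRd]  L3: P0=I P1=E P2=I P3=I  mem[L3]=20
4. P3: store L1 := 46  bus=[-]  L1: P0=I P1=I P2=I P3=M  mem[L1]=80
5. P3: store L1 := 14  bus=[-]  L1: P0=I P1=I P2=I P3=M  mem[L1]=80
6. P1: load  L3  bus=[-]  L3: P0=I P1=E P2=I P3=I  mem[L3]=20
7. P1: load  L1  bus=[BusRd,Flush]  L1: P0=I P1=S P2=I P3=S  mem[L1]=14
8. P1: store L0 := 9  bus=[BusRdX]  L0: P0=I P1=M P2=I P3=I  mem[L0]=50
9. P2: store L1 := 75  bus=[BusRdX]  L1: P0=I P1=I P2=M P3=I  mem[L1]=14
10. P3: load  L1  bus=[BusRd,Flush]  L1: P0=I P1=I P2=S P3=S  mem[L1]=75
11. P1: load  L3  bus=[-]  L3: P0=I P1=E P2=I P3=I  mem[L3]=20
12. P3: store L1 := 25  bus=[BusUpgr]  L1: P0=I P1=I P2=I P3=M  mem[L1]=75
13. P1: load  L1  bus=[BusRd,Flush]  L1: P0=I P1=S P2=I P3=S  mem[L1]=25
14. P1: load  L1  bus=[-]  L1: P0=I P1=S P2=I P3=S  mem[L1]=25
15. P1: store L1 := 96  bus=[BusUpgr]  L1: P0=I P1=M P2=I P3=I  mem[L1]=25
16. P0: load  L1  bus=[BusRd,Flush]  L1: P0=S P1=S P2=I P3=I  mem[L1]=96
17. P2: load  L1  bus=[BusRd]  L1: P0=S P1=S P2=S P3=I  mem[L1]=96
18. P3: store L1 := 7  bus=[BusRdX]  L1: P0=I P1=I P2=I P3=M  mem[L1]=96
19. P0: load  L0  bus=[BusRd,Flush]  L0: P0=S P1=S P2=I P3=I  mem[L0]=9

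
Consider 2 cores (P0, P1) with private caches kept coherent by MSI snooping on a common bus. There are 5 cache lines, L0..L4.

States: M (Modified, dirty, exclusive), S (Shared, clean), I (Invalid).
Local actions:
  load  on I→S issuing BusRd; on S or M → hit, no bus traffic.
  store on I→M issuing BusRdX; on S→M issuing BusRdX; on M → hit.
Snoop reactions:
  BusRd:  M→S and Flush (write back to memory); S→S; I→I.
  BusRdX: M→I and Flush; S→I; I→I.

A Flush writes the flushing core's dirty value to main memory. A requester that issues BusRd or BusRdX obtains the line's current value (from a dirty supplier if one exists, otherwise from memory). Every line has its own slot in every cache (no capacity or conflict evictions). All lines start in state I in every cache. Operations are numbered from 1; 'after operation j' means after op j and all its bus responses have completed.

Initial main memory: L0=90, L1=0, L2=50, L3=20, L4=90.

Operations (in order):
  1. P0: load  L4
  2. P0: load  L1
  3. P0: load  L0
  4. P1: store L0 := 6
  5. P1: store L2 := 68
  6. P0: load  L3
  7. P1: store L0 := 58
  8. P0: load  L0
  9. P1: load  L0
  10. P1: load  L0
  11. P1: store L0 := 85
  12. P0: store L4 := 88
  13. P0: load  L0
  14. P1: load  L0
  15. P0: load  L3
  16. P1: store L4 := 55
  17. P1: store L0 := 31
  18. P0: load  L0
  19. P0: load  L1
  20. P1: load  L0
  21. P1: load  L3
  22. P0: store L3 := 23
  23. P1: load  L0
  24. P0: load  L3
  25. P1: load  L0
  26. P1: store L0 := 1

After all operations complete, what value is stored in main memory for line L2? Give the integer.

step 1: P0: load  L4  ⟶  SI  (L4)  txn=BusRd  M[L4]=90
step 2: P0: load  L1  ⟶  SI  (L1)  txn=BusRd  M[L1]=0
step 3: P0: load  L0  ⟶  SI  (L0)  txn=BusRd  M[L0]=90
step 4: P1: store L0 := 6  ⟶  IM  (L0)  txn=BusRdX  M[L0]=90
step 5: P1: store L2 := 68  ⟶  IM  (L2)  txn=BusRdX  M[L2]=50
step 6: P0: load  L3  ⟶  SI  (L3)  txn=BusRd  M[L3]=20
step 7: P1: store L0 := 58  ⟶  IM  (L0)  txn=∅  M[L0]=90
step 8: P0: load  L0  ⟶  SS  (L0)  txn=BusRd+Flush  M[L0]=58
step 9: P1: load  L0  ⟶  SS  (L0)  txn=∅  M[L0]=58
step 10: P1: load  L0  ⟶  SS  (L0)  txn=∅  M[L0]=58
step 11: P1: store L0 := 85  ⟶  IM  (L0)  txn=BusRdX  M[L0]=58
step 12: P0: store L4 := 88  ⟶  MI  (L4)  txn=BusRdX  M[L4]=90
step 13: P0: load  L0  ⟶  SS  (L0)  txn=BusRd+Flush  M[L0]=85
step 14: P1: load  L0  ⟶  SS  (L0)  txn=∅  M[L0]=85
step 15: P0: load  L3  ⟶  SI  (L3)  txn=∅  M[L3]=20
step 16: P1: store L4 := 55  ⟶  IM  (L4)  txn=BusRdX+Flush  M[L4]=88
step 17: P1: store L0 := 31  ⟶  IM  (L0)  txn=BusRdX  M[L0]=85
step 18: P0: load  L0  ⟶  SS  (L0)  txn=BusRd+Flush  M[L0]=31
step 19: P0: load  L1  ⟶  SI  (L1)  txn=∅  M[L1]=0
step 20: P1: load  L0  ⟶  SS  (L0)  txn=∅  M[L0]=31
step 21: P1: load  L3  ⟶  SS  (L3)  txn=BusRd  M[L3]=20
step 22: P0: store L3 := 23  ⟶  MI  (L3)  txn=BusRdX  M[L3]=20
step 23: P1: load  L0  ⟶  SS  (L0)  txn=∅  M[L0]=31
step 24: P0: load  L3  ⟶  MI  (L3)  txn=∅  M[L3]=20
step 25: P1: load  L0  ⟶  SS  (L0)  txn=∅  M[L0]=31
step 26: P1: store L0 := 1  ⟶  IM  (L0)  txn=BusRdX  M[L0]=31

memory[L2] = 50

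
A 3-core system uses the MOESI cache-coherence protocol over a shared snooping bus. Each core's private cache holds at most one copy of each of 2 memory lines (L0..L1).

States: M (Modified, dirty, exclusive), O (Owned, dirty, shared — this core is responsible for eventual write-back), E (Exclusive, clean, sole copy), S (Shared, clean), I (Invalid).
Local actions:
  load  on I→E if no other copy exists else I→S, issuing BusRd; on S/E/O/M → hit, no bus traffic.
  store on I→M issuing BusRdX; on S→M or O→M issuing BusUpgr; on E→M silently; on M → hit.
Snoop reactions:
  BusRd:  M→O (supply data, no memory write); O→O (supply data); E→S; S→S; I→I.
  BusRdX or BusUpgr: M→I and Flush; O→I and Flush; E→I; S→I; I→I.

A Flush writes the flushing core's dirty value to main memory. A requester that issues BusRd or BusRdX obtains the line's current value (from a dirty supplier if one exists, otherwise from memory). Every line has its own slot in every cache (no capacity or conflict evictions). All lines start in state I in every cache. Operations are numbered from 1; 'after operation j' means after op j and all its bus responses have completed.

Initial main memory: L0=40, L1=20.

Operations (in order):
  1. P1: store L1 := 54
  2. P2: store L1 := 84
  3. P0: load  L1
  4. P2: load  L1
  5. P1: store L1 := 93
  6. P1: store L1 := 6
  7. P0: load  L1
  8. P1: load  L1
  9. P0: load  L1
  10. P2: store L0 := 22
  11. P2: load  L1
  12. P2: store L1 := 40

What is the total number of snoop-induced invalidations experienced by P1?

invalidations = 2

[1] P1: store L1 := 54 | P0:I, P1:M(54), P2:I | bus: BusRdX
[2] P2: store L1 := 84 | P0:I, P1:I, P2:M(84) | bus: BusRdX,Flush
[3] P0: load  L1 | P0:S(84), P1:I, P2:O(84) | bus: BusRd
[4] P2: load  L1 | P0:S(84), P1:I, P2:O(84) | bus: none
[5] P1: store L1 := 93 | P0:I, P1:M(93), P2:I | bus: BusRdX,Flush
[6] P1: store L1 := 6 | P0:I, P1:M(6), P2:I | bus: none
[7] P0: load  L1 | P0:S(6), P1:O(6), P2:I | bus: BusRd
[8] P1: load  L1 | P0:S(6), P1:O(6), P2:I | bus: none
[9] P0: load  L1 | P0:S(6), P1:O(6), P2:I | bus: none
[10] P2: store L0 := 22 | P0:I, P1:I, P2:M(22) | bus: BusRdX
[11] P2: load  L1 | P0:S(6), P1:O(6), P2:S(6) | bus: BusRd
[12] P2: store L1 := 40 | P0:I, P1:I, P2:M(40) | bus: BusUpgr,Flush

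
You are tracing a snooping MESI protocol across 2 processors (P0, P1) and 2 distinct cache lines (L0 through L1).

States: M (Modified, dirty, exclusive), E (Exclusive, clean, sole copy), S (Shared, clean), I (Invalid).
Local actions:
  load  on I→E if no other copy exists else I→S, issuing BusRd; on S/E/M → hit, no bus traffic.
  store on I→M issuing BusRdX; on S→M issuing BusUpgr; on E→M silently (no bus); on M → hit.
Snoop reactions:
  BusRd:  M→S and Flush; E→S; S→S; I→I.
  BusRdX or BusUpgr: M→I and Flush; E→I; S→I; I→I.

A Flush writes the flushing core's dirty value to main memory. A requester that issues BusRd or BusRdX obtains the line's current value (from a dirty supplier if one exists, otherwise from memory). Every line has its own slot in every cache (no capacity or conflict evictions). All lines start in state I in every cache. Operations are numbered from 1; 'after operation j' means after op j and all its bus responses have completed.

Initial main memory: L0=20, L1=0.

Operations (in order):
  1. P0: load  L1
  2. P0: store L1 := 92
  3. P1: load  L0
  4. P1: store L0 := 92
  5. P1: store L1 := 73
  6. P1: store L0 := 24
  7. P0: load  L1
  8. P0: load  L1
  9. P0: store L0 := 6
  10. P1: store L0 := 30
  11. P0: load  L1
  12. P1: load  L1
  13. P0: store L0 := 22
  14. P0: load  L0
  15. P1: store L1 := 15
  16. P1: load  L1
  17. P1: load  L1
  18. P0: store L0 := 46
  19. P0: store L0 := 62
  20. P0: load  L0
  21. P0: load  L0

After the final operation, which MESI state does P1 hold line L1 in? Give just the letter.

[1] P0: load  L1 | P0:E(0), P1:I | bus: BusRd
[2] P0: store L1 := 92 | P0:M(92), P1:I | bus: none
[3] P1: load  L0 | P0:I, P1:E(20) | bus: BusRd
[4] P1: store L0 := 92 | P0:I, P1:M(92) | bus: none
[5] P1: store L1 := 73 | P0:I, P1:M(73) | bus: BusRdX,Flush
[6] P1: store L0 := 24 | P0:I, P1:M(24) | bus: none
[7] P0: load  L1 | P0:S(73), P1:S(73) | bus: BusRd,Flush
[8] P0: load  L1 | P0:S(73), P1:S(73) | bus: none
[9] P0: store L0 := 6 | P0:M(6), P1:I | bus: BusRdX,Flush
[10] P1: store L0 := 30 | P0:I, P1:M(30) | bus: BusRdX,Flush
[11] P0: load  L1 | P0:S(73), P1:S(73) | bus: none
[12] P1: load  L1 | P0:S(73), P1:S(73) | bus: none
[13] P0: store L0 := 22 | P0:M(22), P1:I | bus: BusRdX,Flush
[14] P0: load  L0 | P0:M(22), P1:I | bus: none
[15] P1: store L1 := 15 | P0:I, P1:M(15) | bus: BusUpgr
[16] P1: load  L1 | P0:I, P1:M(15) | bus: none
[17] P1: load  L1 | P0:I, P1:M(15) | bus: none
[18] P0: store L0 := 46 | P0:M(46), P1:I | bus: none
[19] P0: store L0 := 62 | P0:M(62), P1:I | bus: none
[20] P0: load  L0 | P0:M(62), P1:I | bus: none
[21] P0: load  L0 | P0:M(62), P1:I | bus: none

state = M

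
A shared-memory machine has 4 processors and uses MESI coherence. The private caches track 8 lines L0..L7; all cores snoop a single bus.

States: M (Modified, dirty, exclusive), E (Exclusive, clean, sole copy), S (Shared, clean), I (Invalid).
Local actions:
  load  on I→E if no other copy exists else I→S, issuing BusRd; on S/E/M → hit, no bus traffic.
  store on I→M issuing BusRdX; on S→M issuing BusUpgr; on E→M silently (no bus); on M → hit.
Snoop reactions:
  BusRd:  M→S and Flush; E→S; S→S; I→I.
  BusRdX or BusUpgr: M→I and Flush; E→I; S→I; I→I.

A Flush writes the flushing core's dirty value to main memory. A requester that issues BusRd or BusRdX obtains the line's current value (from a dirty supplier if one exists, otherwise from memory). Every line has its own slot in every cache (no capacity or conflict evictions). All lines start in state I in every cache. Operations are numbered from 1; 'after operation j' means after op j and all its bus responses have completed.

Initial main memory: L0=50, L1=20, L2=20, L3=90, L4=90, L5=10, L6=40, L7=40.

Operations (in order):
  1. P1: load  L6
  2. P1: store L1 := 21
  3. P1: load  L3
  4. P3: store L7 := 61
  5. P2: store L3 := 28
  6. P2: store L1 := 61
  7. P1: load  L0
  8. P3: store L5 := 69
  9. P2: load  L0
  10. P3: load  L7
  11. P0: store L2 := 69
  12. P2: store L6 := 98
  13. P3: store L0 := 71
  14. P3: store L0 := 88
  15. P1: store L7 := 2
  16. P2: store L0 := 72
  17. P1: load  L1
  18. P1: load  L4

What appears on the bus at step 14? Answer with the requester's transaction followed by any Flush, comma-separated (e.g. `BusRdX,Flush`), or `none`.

bus = none

[1] P1: load  L6 | P0:I, P1:E(40), P2:I, P3:I | bus: BusRd
[2] P1: store L1 := 21 | P0:I, P1:M(21), P2:I, P3:I | bus: BusRdX
[3] P1: load  L3 | P0:I, P1:E(90), P2:I, P3:I | bus: BusRd
[4] P3: store L7 := 61 | P0:I, P1:I, P2:I, P3:M(61) | bus: BusRdX
[5] P2: store L3 := 28 | P0:I, P1:I, P2:M(28), P3:I | bus: BusRdX
[6] P2: store L1 := 61 | P0:I, P1:I, P2:M(61), P3:I | bus: BusRdX,Flush
[7] P1: load  L0 | P0:I, P1:E(50), P2:I, P3:I | bus: BusRd
[8] P3: store L5 := 69 | P0:I, P1:I, P2:I, P3:M(69) | bus: BusRdX
[9] P2: load  L0 | P0:I, P1:S(50), P2:S(50), P3:I | bus: BusRd
[10] P3: load  L7 | P0:I, P1:I, P2:I, P3:M(61) | bus: none
[11] P0: store L2 := 69 | P0:M(69), P1:I, P2:I, P3:I | bus: BusRdX
[12] P2: store L6 := 98 | P0:I, P1:I, P2:M(98), P3:I | bus: BusRdX
[13] P3: store L0 := 71 | P0:I, P1:I, P2:I, P3:M(71) | bus: BusRdX
[14] P3: store L0 := 88 | P0:I, P1:I, P2:I, P3:M(88) | bus: none
[15] P1: store L7 := 2 | P0:I, P1:M(2), P2:I, P3:I | bus: BusRdX,Flush
[16] P2: store L0 := 72 | P0:I, P1:I, P2:M(72), P3:I | bus: BusRdX,Flush
[17] P1: load  L1 | P0:I, P1:S(61), P2:S(61), P3:I | bus: BusRd,Flush
[18] P1: load  L4 | P0:I, P1:E(90), P2:I, P3:I | bus: BusRd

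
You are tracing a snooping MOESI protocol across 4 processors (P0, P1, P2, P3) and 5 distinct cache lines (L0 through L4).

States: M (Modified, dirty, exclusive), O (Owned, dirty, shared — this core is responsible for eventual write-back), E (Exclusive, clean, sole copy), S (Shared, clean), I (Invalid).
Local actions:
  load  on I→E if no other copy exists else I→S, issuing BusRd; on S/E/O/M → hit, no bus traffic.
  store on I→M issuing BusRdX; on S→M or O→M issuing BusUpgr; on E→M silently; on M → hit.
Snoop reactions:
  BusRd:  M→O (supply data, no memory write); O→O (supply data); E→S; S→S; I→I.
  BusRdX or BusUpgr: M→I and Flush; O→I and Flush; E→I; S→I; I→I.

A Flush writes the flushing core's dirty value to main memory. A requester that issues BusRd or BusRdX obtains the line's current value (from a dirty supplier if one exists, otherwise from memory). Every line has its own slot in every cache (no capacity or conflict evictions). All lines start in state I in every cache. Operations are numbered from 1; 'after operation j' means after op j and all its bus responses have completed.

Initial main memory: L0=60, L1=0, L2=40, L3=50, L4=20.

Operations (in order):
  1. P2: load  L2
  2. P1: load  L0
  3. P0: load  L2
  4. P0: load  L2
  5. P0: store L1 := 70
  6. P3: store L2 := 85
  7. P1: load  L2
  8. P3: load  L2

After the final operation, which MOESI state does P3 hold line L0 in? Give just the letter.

  op1 P2: load  L2 → I/I/E/I on L2; bus BusRd; mem=40
  op2 P1: load  L0 → I/E/I/I on L0; bus BusRd; mem=60
  op3 P0: load  L2 → S/I/S/I on L2; bus BusRd; mem=40
  op4 P0: load  L2 → S/I/S/I on L2; bus (none); mem=40
  op5 P0: store L1 := 70 → M/I/I/I on L1; bus BusRdX; mem=0
  op6 P3: store L2 := 85 → I/I/I/M on L2; bus BusRdX; mem=40
  op7 P1: load  L2 → I/S/I/O on L2; bus BusRd; mem=40
  op8 P3: load  L2 → I/S/I/O on L2; bus (none); mem=40

state = I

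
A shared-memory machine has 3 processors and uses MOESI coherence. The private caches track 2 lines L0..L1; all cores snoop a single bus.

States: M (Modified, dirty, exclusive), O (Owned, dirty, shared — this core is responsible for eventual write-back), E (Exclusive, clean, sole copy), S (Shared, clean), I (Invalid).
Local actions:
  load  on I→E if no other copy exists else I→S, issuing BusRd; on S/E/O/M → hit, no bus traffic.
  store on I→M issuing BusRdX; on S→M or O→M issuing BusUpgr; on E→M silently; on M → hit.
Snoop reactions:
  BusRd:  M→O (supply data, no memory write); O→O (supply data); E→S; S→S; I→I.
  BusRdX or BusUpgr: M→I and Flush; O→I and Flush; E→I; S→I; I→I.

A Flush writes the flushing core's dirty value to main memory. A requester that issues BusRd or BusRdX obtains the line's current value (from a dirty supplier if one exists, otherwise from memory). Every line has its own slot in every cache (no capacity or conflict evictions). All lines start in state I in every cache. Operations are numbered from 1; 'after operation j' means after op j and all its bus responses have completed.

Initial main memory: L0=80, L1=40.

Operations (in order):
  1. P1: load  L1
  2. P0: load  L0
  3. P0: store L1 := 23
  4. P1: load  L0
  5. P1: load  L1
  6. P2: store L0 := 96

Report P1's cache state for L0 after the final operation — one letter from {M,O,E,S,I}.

step 1: P1: load  L1  ⟶  IEI  (L1)  txn=BusRd  M[L1]=40
step 2: P0: load  L0  ⟶  EII  (L0)  txn=BusRd  M[L0]=80
step 3: P0: store L1 := 23  ⟶  MII  (L1)  txn=BusRdX  M[L1]=40
step 4: P1: load  L0  ⟶  SSI  (L0)  txn=BusRd  M[L0]=80
step 5: P1: load  L1  ⟶  OSI  (L1)  txn=BusRd  M[L1]=40
step 6: P2: store L0 := 96  ⟶  IIM  (L0)  txn=BusRdX  M[L0]=80

state = I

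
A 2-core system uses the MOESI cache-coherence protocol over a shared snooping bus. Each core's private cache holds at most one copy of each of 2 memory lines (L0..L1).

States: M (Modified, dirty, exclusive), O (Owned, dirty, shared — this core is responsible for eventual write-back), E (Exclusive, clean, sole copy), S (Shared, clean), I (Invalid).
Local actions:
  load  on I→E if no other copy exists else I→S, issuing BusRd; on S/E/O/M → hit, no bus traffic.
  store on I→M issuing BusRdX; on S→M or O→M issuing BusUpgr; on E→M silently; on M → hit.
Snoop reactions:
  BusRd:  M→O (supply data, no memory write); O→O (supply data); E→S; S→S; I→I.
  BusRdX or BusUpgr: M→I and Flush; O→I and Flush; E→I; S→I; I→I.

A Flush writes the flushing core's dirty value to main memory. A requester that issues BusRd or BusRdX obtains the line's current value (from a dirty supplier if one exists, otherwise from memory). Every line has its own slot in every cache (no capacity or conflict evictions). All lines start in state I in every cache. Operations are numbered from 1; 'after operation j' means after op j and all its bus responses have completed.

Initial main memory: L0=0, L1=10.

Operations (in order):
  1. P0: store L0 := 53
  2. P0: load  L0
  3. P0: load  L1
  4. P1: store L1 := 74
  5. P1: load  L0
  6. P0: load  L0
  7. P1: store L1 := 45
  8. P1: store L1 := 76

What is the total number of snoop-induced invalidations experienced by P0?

  op1 P0: store L0 := 53 → M/I on L0; bus BusRdX; mem=0
  op2 P0: load  L0 → M/I on L0; bus (none); mem=0
  op3 P0: load  L1 → E/I on L1; bus BusRd; mem=10
  op4 P1: store L1 := 74 → I/M on L1; bus BusRdX; mem=10
  op5 P1: load  L0 → O/S on L0; bus BusRd; mem=0
  op6 P0: load  L0 → O/S on L0; bus (none); mem=0
  op7 P1: store L1 := 45 → I/M on L1; bus (none); mem=10
  op8 P1: store L1 := 76 → I/M on L1; bus (none); mem=10

invalidations = 1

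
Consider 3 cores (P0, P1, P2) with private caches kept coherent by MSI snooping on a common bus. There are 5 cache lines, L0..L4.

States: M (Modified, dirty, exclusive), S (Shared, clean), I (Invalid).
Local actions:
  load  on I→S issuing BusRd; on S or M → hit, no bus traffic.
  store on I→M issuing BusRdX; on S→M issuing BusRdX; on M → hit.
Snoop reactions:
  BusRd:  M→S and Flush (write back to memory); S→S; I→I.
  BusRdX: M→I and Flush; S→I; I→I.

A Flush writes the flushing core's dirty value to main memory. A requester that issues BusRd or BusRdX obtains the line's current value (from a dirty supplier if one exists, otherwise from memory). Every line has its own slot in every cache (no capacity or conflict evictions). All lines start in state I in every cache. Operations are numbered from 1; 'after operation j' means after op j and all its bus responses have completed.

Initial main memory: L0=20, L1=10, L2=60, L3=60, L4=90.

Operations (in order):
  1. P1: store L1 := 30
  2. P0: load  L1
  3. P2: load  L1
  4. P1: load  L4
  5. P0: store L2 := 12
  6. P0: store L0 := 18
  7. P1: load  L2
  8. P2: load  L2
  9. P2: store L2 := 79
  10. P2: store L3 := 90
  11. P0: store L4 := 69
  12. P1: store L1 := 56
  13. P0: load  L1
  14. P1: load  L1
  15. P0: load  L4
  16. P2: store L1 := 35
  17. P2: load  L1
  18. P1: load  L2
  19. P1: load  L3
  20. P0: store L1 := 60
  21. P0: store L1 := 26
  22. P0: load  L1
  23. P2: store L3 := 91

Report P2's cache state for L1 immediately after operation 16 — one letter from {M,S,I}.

state = M

1. P1: store L1 := 30  bus=[BusRdX]  L1: P0=I P1=M P2=I  mem[L1]=10
2. P0: load  L1  bus=[BusRd,Flush]  L1: P0=S P1=S P2=I  mem[L1]=30
3. P2: load  L1  bus=[BusRd]  L1: P0=S P1=S P2=S  mem[L1]=30
4. P1: load  L4  bus=[BusRd]  L4: P0=I P1=S P2=I  mem[L4]=90
5. P0: store L2 := 12  bus=[BusRdX]  L2: P0=M P1=I P2=I  mem[L2]=60
6. P0: store L0 := 18  bus=[BusRdX]  L0: P0=M P1=I P2=I  mem[L0]=20
7. P1: load  L2  bus=[BusRd,Flush]  L2: P0=S P1=S P2=I  mem[L2]=12
8. P2: load  L2  bus=[BusRd]  L2: P0=S P1=S P2=S  mem[L2]=12
9. P2: store L2 := 79  bus=[BusRdX]  L2: P0=I P1=I P2=M  mem[L2]=12
10. P2: store L3 := 90  bus=[BusRdX]  L3: P0=I P1=I P2=M  mem[L3]=60
11. P0: store L4 := 69  bus=[BusRdX]  L4: P0=M P1=I P2=I  mem[L4]=90
12. P1: store L1 := 56  bus=[BusRdX]  L1: P0=I P1=M P2=I  mem[L1]=30
13. P0: load  L1  bus=[BusRd,Flush]  L1: P0=S P1=S P2=I  mem[L1]=56
14. P1: load  L1  bus=[-]  L1: P0=S P1=S P2=I  mem[L1]=56
15. P0: load  L4  bus=[-]  L4: P0=M P1=I P2=I  mem[L4]=90
16. P2: store L1 := 35  bus=[BusRdX]  L1: P0=I P1=I P2=M  mem[L1]=56
17. P2: load  L1  bus=[-]  L1: P0=I P1=I P2=M  mem[L1]=56
18. P1: load  L2  bus=[BusRd,Flush]  L2: P0=I P1=S P2=S  mem[L2]=79
19. P1: load  L3  bus=[BusRd,Flush]  L3: P0=I P1=S P2=S  mem[L3]=90
20. P0: store L1 := 60  bus=[BusRdX,Flush]  L1: P0=M P1=I P2=I  mem[L1]=35
21. P0: store L1 := 26  bus=[-]  L1: P0=M P1=I P2=I  mem[L1]=35
22. P0: load  L1  bus=[-]  L1: P0=M P1=I P2=I  mem[L1]=35
23. P2: store L3 := 91  bus=[BusRdX]  L3: P0=I P1=I P2=M  mem[L3]=90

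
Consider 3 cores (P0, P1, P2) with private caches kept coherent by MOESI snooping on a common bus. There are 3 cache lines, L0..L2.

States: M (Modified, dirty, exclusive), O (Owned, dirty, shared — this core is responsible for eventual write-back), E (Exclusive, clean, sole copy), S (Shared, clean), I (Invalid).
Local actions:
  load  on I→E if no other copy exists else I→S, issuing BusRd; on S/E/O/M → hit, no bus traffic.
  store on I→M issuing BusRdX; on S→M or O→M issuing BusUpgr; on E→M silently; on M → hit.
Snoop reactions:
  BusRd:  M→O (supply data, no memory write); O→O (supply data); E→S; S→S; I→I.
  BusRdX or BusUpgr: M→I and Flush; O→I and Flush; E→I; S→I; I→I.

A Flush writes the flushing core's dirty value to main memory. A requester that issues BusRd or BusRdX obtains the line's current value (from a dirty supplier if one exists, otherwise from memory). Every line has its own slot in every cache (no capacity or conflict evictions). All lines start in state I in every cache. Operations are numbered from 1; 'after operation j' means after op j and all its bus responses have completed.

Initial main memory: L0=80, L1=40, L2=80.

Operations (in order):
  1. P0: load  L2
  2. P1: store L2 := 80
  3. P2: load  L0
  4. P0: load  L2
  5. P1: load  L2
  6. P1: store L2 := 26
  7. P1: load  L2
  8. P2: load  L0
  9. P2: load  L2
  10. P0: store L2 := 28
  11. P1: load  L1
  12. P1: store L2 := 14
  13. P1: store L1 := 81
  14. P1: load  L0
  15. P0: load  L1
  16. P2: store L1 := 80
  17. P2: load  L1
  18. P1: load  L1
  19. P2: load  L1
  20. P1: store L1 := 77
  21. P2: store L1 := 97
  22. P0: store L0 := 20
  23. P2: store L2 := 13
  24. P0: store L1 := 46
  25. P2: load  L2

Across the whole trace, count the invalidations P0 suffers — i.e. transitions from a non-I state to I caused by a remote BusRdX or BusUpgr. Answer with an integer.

1. P0: load  L2  bus=[BusRd]  L2: P0=E P1=I P2=I  mem[L2]=80
2. P1: store L2 := 80  bus=[BusRdX]  L2: P0=I P1=M P2=I  mem[L2]=80
3. P2: load  L0  bus=[BusRd]  L0: P0=I P1=I P2=E  mem[L0]=80
4. P0: load  L2  bus=[BusRd]  L2: P0=S P1=O P2=I  mem[L2]=80
5. P1: load  L2  bus=[-]  L2: P0=S P1=O P2=I  mem[L2]=80
6. P1: store L2 := 26  bus=[BusUpgr]  L2: P0=I P1=M P2=I  mem[L2]=80
7. P1: load  L2  bus=[-]  L2: P0=I P1=M P2=I  mem[L2]=80
8. P2: load  L0  bus=[-]  L0: P0=I P1=I P2=E  mem[L0]=80
9. P2: load  L2  bus=[BusRd]  L2: P0=I P1=O P2=S  mem[L2]=80
10. P0: store L2 := 28  bus=[BusRdX,Flush]  L2: P0=M P1=I P2=I  mem[L2]=26
11. P1: load  L1  bus=[BusRd]  L1: P0=I P1=E P2=I  mem[L1]=40
12. P1: store L2 := 14  bus=[BusRdX,Flush]  L2: P0=I P1=M P2=I  mem[L2]=28
13. P1: store L1 := 81  bus=[-]  L1: P0=I P1=M P2=I  mem[L1]=40
14. P1: load  L0  bus=[BusRd]  L0: P0=I P1=S P2=S  mem[L0]=80
15. P0: load  L1  bus=[BusRd]  L1: P0=S P1=O P2=I  mem[L1]=40
16. P2: store L1 := 80  bus=[BusRdX,Flush]  L1: P0=I P1=I P2=M  mem[L1]=81
17. P2: load  L1  bus=[-]  L1: P0=I P1=I P2=M  mem[L1]=81
18. P1: load  L1  bus=[BusRd]  L1: P0=I P1=S P2=O  mem[L1]=81
19. P2: load  L1  bus=[-]  L1: P0=I P1=S P2=O  mem[L1]=81
20. P1: store L1 := 77  bus=[BusUpgr,Flush]  L1: P0=I P1=M P2=I  mem[L1]=80
21. P2: store L1 := 97  bus=[BusRdX,Flush]  L1: P0=I P1=I P2=M  mem[L1]=77
22. P0: store L0 := 20  bus=[BusRdX]  L0: P0=M P1=I P2=I  mem[L0]=80
23. P2: store L2 := 13  bus=[BusRdX,Flush]  L2: P0=I P1=I P2=M  mem[L2]=14
24. P0: store L1 := 46  bus=[BusRdX,Flush]  L1: P0=M P1=I P2=I  mem[L1]=97
25. P2: load  L2  bus=[-]  L2: P0=I P1=I P2=M  mem[L2]=14

invalidations = 4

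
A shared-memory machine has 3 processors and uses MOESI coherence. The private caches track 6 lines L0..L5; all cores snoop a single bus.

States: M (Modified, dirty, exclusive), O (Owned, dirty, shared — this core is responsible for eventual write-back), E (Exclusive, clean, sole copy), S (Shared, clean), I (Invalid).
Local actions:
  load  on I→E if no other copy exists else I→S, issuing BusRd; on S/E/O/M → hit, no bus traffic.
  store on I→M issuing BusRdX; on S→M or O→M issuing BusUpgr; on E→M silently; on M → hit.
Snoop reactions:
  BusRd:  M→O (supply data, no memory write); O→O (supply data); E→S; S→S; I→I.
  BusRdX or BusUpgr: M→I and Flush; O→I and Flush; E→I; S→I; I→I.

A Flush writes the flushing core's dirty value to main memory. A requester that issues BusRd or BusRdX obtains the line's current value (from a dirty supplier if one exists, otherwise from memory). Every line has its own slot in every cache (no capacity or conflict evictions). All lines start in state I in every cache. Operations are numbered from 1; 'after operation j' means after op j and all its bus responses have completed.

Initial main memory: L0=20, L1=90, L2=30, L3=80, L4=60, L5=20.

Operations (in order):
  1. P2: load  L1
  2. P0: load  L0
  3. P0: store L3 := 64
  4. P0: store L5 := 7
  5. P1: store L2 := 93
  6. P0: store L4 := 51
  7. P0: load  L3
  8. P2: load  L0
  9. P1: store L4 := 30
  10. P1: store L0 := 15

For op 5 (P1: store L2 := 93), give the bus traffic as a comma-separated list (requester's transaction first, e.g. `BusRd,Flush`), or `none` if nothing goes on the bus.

bus = BusRdX

1. P2: load  L1  bus=[BusRd]  L1: P0=I P1=I P2=E  mem[L1]=90
2. P0: load  L0  bus=[BusRd]  L0: P0=E P1=I P2=I  mem[L0]=20
3. P0: store L3 := 64  bus=[BusRdX]  L3: P0=M P1=I P2=I  mem[L3]=80
4. P0: store L5 := 7  bus=[BusRdX]  L5: P0=M P1=I P2=I  mem[L5]=20
5. P1: store L2 := 93  bus=[BusRdX]  L2: P0=I P1=M P2=I  mem[L2]=30
6. P0: store L4 := 51  bus=[BusRdX]  L4: P0=M P1=I P2=I  mem[L4]=60
7. P0: load  L3  bus=[-]  L3: P0=M P1=I P2=I  mem[L3]=80
8. P2: load  L0  bus=[BusRd]  L0: P0=S P1=I P2=S  mem[L0]=20
9. P1: store L4 := 30  bus=[BusRdX,Flush]  L4: P0=I P1=M P2=I  mem[L4]=51
10. P1: store L0 := 15  bus=[BusRdX]  L0: P0=I P1=M P2=I  mem[L0]=20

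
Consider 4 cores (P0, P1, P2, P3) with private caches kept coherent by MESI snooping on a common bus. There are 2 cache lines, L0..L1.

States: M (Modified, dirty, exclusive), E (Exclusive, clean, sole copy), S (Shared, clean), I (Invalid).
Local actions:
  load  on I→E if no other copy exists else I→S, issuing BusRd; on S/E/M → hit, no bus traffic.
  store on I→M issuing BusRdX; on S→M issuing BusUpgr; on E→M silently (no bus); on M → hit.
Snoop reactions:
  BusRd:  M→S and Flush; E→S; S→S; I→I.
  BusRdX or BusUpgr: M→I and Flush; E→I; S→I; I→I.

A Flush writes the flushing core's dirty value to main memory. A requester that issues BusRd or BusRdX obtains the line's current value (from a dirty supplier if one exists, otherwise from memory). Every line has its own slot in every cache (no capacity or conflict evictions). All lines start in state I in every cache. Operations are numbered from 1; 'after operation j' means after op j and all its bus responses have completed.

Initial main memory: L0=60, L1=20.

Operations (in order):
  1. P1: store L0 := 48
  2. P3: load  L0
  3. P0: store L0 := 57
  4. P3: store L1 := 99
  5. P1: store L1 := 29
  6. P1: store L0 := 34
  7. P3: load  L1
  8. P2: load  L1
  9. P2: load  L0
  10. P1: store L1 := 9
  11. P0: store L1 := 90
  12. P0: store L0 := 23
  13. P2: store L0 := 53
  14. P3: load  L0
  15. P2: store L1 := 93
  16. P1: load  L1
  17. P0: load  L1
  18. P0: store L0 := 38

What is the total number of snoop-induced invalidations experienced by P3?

invalidations = 4

[1] P1: store L0 := 48 | P0:I, P1:M(48), P2:I, P3:I | bus: BusRdX
[2] P3: load  L0 | P0:I, P1:S(48), P2:I, P3:S(48) | bus: BusRd,Flush
[3] P0: store L0 := 57 | P0:M(57), P1:I, P2:I, P3:I | bus: BusRdX
[4] P3: store L1 := 99 | P0:I, P1:I, P2:I, P3:M(99) | bus: BusRdX
[5] P1: store L1 := 29 | P0:I, P1:M(29), P2:I, P3:I | bus: BusRdX,Flush
[6] P1: store L0 := 34 | P0:I, P1:M(34), P2:I, P3:I | bus: BusRdX,Flush
[7] P3: load  L1 | P0:I, P1:S(29), P2:I, P3:S(29) | bus: BusRd,Flush
[8] P2: load  L1 | P0:I, P1:S(29), P2:S(29), P3:S(29) | bus: BusRd
[9] P2: load  L0 | P0:I, P1:S(34), P2:S(34), P3:I | bus: BusRd,Flush
[10] P1: store L1 := 9 | P0:I, P1:M(9), P2:I, P3:I | bus: BusUpgr
[11] P0: store L1 := 90 | P0:M(90), P1:I, P2:I, P3:I | bus: BusRdX,Flush
[12] P0: store L0 := 23 | P0:M(23), P1:I, P2:I, P3:I | bus: BusRdX
[13] P2: store L0 := 53 | P0:I, P1:I, P2:M(53), P3:I | bus: BusRdX,Flush
[14] P3: load  L0 | P0:I, P1:I, P2:S(53), P3:S(53) | bus: BusRd,Flush
[15] P2: store L1 := 93 | P0:I, P1:I, P2:M(93), P3:I | bus: BusRdX,Flush
[16] P1: load  L1 | P0:I, P1:S(93), P2:S(93), P3:I | bus: BusRd,Flush
[17] P0: load  L1 | P0:S(93), P1:S(93), P2:S(93), P3:I | bus: BusRd
[18] P0: store L0 := 38 | P0:M(38), P1:I, P2:I, P3:I | bus: BusRdX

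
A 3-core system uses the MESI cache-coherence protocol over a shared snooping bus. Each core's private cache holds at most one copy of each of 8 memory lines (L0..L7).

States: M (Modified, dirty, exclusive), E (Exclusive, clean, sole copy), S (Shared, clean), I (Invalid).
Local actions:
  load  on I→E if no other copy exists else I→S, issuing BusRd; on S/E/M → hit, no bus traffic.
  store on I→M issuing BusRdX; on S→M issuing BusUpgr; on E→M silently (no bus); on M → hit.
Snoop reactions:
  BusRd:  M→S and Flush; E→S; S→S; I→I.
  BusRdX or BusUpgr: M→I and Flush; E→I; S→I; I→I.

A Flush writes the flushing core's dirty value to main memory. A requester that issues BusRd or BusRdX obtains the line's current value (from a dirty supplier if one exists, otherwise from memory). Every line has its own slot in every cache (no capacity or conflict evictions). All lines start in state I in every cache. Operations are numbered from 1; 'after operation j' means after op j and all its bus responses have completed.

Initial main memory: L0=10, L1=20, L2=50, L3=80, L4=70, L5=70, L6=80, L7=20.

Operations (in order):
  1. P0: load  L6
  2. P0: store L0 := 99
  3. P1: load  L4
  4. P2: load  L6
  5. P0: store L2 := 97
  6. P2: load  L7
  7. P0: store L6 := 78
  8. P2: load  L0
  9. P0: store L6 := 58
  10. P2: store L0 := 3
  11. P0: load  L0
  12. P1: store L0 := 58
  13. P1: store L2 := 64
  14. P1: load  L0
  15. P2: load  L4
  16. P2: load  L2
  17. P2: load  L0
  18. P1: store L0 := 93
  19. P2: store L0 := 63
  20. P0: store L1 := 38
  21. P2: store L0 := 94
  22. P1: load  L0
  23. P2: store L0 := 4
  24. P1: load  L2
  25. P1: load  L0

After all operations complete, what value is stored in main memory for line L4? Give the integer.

1. P0: load  L6  bus=[BusRd]  L6: P0=E P1=I P2=I  mem[L6]=80
2. P0: store L0 := 99  bus=[BusRdX]  L0: P0=M P1=I P2=I  mem[L0]=10
3. P1: load  L4  bus=[BusRd]  L4: P0=I P1=E P2=I  mem[L4]=70
4. P2: load  L6  bus=[BusRd]  L6: P0=S P1=I P2=S  mem[L6]=80
5. P0: store L2 := 97  bus=[BusRdX]  L2: P0=M P1=I P2=I  mem[L2]=50
6. P2: load  L7  bus=[BusRd]  L7: P0=I P1=I P2=E  mem[L7]=20
7. P0: store L6 := 78  bus=[BusUpgr]  L6: P0=M P1=I P2=I  mem[L6]=80
8. P2: load  L0  bus=[BusRd,Flush]  L0: P0=S P1=I P2=S  mem[L0]=99
9. P0: store L6 := 58  bus=[-]  L6: P0=M P1=I P2=I  mem[L6]=80
10. P2: store L0 := 3  bus=[BusUpgr]  L0: P0=I P1=I P2=M  mem[L0]=99
11. P0: load  L0  bus=[BusRd,Flush]  L0: P0=S P1=I P2=S  mem[L0]=3
12. P1: store L0 := 58  bus=[BusRdX]  L0: P0=I P1=M P2=I  mem[L0]=3
13. P1: store L2 := 64  bus=[BusRdX,Flush]  L2: P0=I P1=M P2=I  mem[L2]=97
14. P1: load  L0  bus=[-]  L0: P0=I P1=M P2=I  mem[L0]=3
15. P2: load  L4  bus=[BusRd]  L4: P0=I P1=S P2=S  mem[L4]=70
16. P2: load  L2  bus=[BusRd,Flush]  L2: P0=I P1=S P2=S  mem[L2]=64
17. P2: load  L0  bus=[BusRd,Flush]  L0: P0=I P1=S P2=S  mem[L0]=58
18. P1: store L0 := 93  bus=[BusUpgr]  L0: P0=I P1=M P2=I  mem[L0]=58
19. P2: store L0 := 63  bus=[BusRdX,Flush]  L0: P0=I P1=I P2=M  mem[L0]=93
20. P0: store L1 := 38  bus=[BusRdX]  L1: P0=M P1=I P2=I  mem[L1]=20
21. P2: store L0 := 94  bus=[-]  L0: P0=I P1=I P2=M  mem[L0]=93
22. P1: load  L0  bus=[BusRd,Flush]  L0: P0=I P1=S P2=S  mem[L0]=94
23. P2: store L0 := 4  bus=[BusUpgr]  L0: P0=I P1=I P2=M  mem[L0]=94
24. P1: load  L2  bus=[-]  L2: P0=I P1=S P2=S  mem[L2]=64
25. P1: load  L0  bus=[BusRd,Flush]  L0: P0=I P1=S P2=S  mem[L0]=4

memory[L4] = 70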